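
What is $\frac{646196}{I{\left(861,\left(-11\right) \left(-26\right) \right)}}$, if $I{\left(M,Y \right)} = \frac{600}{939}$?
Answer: $\frac{50564837}{50} \approx 1.0113 \cdot 10^{6}$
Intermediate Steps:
$I{\left(M,Y \right)} = \frac{200}{313}$ ($I{\left(M,Y \right)} = 600 \cdot \frac{1}{939} = \frac{200}{313}$)
$\frac{646196}{I{\left(861,\left(-11\right) \left(-26\right) \right)}} = \frac{646196}{\frac{200}{313}} = 646196 \cdot \frac{313}{200} = \frac{50564837}{50}$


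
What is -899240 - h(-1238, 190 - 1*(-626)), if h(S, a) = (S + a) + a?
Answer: -899634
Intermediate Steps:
h(S, a) = S + 2*a
-899240 - h(-1238, 190 - 1*(-626)) = -899240 - (-1238 + 2*(190 - 1*(-626))) = -899240 - (-1238 + 2*(190 + 626)) = -899240 - (-1238 + 2*816) = -899240 - (-1238 + 1632) = -899240 - 1*394 = -899240 - 394 = -899634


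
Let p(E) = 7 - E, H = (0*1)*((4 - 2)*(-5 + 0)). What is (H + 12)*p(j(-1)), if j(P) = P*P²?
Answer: 96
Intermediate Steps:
j(P) = P³
H = 0 (H = 0*(2*(-5)) = 0*(-10) = 0)
(H + 12)*p(j(-1)) = (0 + 12)*(7 - 1*(-1)³) = 12*(7 - 1*(-1)) = 12*(7 + 1) = 12*8 = 96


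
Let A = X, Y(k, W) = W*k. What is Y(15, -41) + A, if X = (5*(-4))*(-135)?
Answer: 2085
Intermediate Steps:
X = 2700 (X = -20*(-135) = 2700)
A = 2700
Y(15, -41) + A = -41*15 + 2700 = -615 + 2700 = 2085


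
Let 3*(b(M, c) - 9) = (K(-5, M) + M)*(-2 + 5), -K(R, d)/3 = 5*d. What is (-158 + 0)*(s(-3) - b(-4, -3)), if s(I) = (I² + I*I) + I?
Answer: 7900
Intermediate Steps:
K(R, d) = -15*d
s(I) = I + 2*I² (s(I) = (I² + I²) + I = 2*I² + I = I + 2*I²)
b(M, c) = 9 - 14*M (b(M, c) = 9 + ((-15*M + M)*(-2 + 5))/3 = 9 + (-14*M*3)/3 = 9 + (-42*M)/3 = 9 - 14*M)
(-158 + 0)*(s(-3) - b(-4, -3)) = (-158 + 0)*(-3*(1 + 2*(-3)) - (9 - 14*(-4))) = -158*(-3*(1 - 6) - (9 + 56)) = -158*(-3*(-5) - 1*65) = -158*(15 - 65) = -158*(-50) = 7900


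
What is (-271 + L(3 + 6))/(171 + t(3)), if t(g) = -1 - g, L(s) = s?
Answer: -262/167 ≈ -1.5689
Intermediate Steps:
(-271 + L(3 + 6))/(171 + t(3)) = (-271 + (3 + 6))/(171 + (-1 - 1*3)) = (-271 + 9)/(171 + (-1 - 3)) = -262/(171 - 4) = -262/167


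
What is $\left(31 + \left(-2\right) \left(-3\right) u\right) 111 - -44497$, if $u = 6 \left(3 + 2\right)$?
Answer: $67918$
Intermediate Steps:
$u = 30$ ($u = 6 \cdot 5 = 30$)
$\left(31 + \left(-2\right) \left(-3\right) u\right) 111 - -44497 = \left(31 + \left(-2\right) \left(-3\right) 30\right) 111 - -44497 = \left(31 + 6 \cdot 30\right) 111 + 44497 = \left(31 + 180\right) 111 + 44497 = 211 \cdot 111 + 44497 = 23421 + 44497 = 67918$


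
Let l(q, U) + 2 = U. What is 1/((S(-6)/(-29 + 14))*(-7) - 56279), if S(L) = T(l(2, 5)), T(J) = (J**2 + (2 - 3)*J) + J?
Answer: -5/281374 ≈ -1.7770e-5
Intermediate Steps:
l(q, U) = -2 + U
T(J) = J**2 (T(J) = (J**2 - J) + J = J**2)
S(L) = 9 (S(L) = (-2 + 5)**2 = 3**2 = 9)
1/((S(-6)/(-29 + 14))*(-7) - 56279) = 1/((9/(-29 + 14))*(-7) - 56279) = 1/((9/(-15))*(-7) - 56279) = 1/(-1/15*9*(-7) - 56279) = 1/(-3/5*(-7) - 56279) = 1/(21/5 - 56279) = 1/(-281374/5) = -5/281374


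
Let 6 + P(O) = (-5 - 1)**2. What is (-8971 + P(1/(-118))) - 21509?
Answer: -30450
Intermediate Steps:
P(O) = 30 (P(O) = -6 + (-5 - 1)**2 = -6 + (-6)**2 = -6 + 36 = 30)
(-8971 + P(1/(-118))) - 21509 = (-8971 + 30) - 21509 = -8941 - 21509 = -30450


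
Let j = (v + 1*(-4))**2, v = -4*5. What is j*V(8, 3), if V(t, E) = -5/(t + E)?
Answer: -2880/11 ≈ -261.82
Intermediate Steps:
v = -20
V(t, E) = -5/(E + t)
j = 576 (j = (-20 + 1*(-4))**2 = (-20 - 4)**2 = (-24)**2 = 576)
j*V(8, 3) = 576*(-5/(3 + 8)) = 576*(-5/11) = -2880/11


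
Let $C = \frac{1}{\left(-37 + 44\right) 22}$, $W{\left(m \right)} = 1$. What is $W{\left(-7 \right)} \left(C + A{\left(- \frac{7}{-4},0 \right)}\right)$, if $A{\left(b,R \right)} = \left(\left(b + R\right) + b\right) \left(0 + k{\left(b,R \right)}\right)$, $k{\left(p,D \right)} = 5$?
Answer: $\frac{1348}{77} \approx 17.507$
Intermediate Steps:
$A{\left(b,R \right)} = 5 R + 10 b$ ($A{\left(b,R \right)} = \left(\left(b + R\right) + b\right) \left(0 + 5\right) = \left(\left(R + b\right) + b\right) 5 = \left(R + 2 b\right) 5 = 5 R + 10 b$)
$C = \frac{1}{154}$ ($C = \frac{1}{7} \cdot \frac{1}{22} = \frac{1}{154} \approx 0.0064935$)
$W{\left(-7 \right)} \left(C + A{\left(- \frac{7}{-4},0 \right)}\right) = 1 \left(\frac{1}{154} + \left(5 \cdot 0 + 10 \left(- \frac{7}{-4}\right)\right)\right) = 1 \left(\frac{1}{154} + \left(0 + 10 \left(\left(-7\right) \left(- \frac{1}{4}\right)\right)\right)\right) = 1 \left(\frac{1}{154} + \left(0 + 10 \cdot \frac{7}{4}\right)\right) = 1 \left(\frac{1}{154} + \left(0 + \frac{35}{2}\right)\right) = 1 \left(\frac{1}{154} + \frac{35}{2}\right) = 1 \cdot \frac{1348}{77} = \frac{1348}{77}$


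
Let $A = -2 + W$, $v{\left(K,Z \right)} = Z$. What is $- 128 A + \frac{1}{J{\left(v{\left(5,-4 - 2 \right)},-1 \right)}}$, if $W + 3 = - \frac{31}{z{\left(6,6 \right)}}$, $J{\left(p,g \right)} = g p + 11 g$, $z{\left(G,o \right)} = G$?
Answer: $\frac{19517}{15} \approx 1301.1$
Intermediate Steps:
$J{\left(p,g \right)} = 11 g + g p$
$W = - \frac{49}{6}$ ($W = -3 - \frac{31}{6} = - \frac{49}{6} \approx -8.1667$)
$A = - \frac{61}{6}$ ($A = -2 - \frac{49}{6} = - \frac{61}{6} \approx -10.167$)
$- 128 A + \frac{1}{J{\left(v{\left(5,-4 - 2 \right)},-1 \right)}} = \left(-128\right) \left(- \frac{61}{6}\right) + \frac{1}{\left(-1\right) \left(11 - 6\right)} = \frac{3904}{3} + \frac{1}{\left(-1\right) \left(11 - 6\right)} = \frac{3904}{3} + \frac{1}{\left(-1\right) 5} = \frac{3904}{3} + \frac{1}{-5} = \frac{3904}{3} - \frac{1}{5} = \frac{19517}{15}$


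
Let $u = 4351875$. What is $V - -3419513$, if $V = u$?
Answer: $7771388$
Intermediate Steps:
$V = 4351875$
$V - -3419513 = 4351875 - -3419513 = 4351875 + 3419513 = 7771388$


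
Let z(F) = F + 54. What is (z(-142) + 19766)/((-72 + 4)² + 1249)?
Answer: 19678/5873 ≈ 3.3506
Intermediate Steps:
z(F) = 54 + F
(z(-142) + 19766)/((-72 + 4)² + 1249) = ((54 - 142) + 19766)/((-72 + 4)² + 1249) = (-88 + 19766)/((-68)² + 1249) = 19678/(4624 + 1249) = 19678/5873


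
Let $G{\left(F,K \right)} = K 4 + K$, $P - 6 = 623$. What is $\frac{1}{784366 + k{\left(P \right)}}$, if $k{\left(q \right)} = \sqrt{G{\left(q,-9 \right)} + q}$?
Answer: $\frac{392183}{307615010686} - \frac{\sqrt{146}}{307615010686} \approx 1.2749 \cdot 10^{-6}$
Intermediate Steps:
$P = 629$ ($P = 6 + 623 = 629$)
$G{\left(F,K \right)} = 5 K$ ($G{\left(F,K \right)} = 4 K + K = 5 K$)
$k{\left(q \right)} = \sqrt{-45 + q}$ ($k{\left(q \right)} = \sqrt{5 \left(-9\right) + q} = \sqrt{-45 + q}$)
$\frac{1}{784366 + k{\left(P \right)}} = \frac{1}{784366 + \sqrt{-45 + 629}} = \frac{1}{784366 + \sqrt{584}} = \frac{1}{784366 + 2 \sqrt{146}}$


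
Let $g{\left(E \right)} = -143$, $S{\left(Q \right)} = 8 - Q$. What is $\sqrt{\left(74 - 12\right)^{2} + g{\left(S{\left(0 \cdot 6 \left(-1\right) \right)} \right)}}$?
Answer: $\sqrt{3701} \approx 60.836$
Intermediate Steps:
$\sqrt{\left(74 - 12\right)^{2} + g{\left(S{\left(0 \cdot 6 \left(-1\right) \right)} \right)}} = \sqrt{\left(74 - 12\right)^{2} - 143} = \sqrt{62^{2} - 143} = \sqrt{3844 - 143} = \sqrt{3701}$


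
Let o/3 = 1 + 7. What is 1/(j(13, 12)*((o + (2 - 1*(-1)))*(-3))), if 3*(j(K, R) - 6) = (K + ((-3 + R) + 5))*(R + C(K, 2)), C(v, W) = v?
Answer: -1/18711 ≈ -5.3444e-5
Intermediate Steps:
o = 24 (o = 3*(1 + 7) = 3*8 = 24)
j(K, R) = 6 + (K + R)*(2 + K + R)/3 (j(K, R) = 6 + ((K + ((-3 + R) + 5))*(R + K))/3 = 6 + ((K + (2 + R))*(K + R))/3 = 6 + ((2 + K + R)*(K + R))/3 = 6 + ((K + R)*(2 + K + R))/3 = 6 + (K + R)*(2 + K + R)/3)
1/(j(13, 12)*((o + (2 - 1*(-1)))*(-3))) = 1/((6 + (⅓)*13² + (⅓)*12² + (⅔)*13 + (⅔)*12 + (⅔)*13*12)*((24 + (2 - 1*(-1)))*(-3))) = 1/((6 + (⅓)*169 + (⅓)*144 + 26/3 + 8 + 104)*((24 + (2 + 1))*(-3))) = 1/((6 + 169/3 + 48 + 26/3 + 8 + 104)*((24 + 3)*(-3))) = 1/(231*(27*(-3))) = 1/(231*(-81)) = 1/(-18711) = -1/18711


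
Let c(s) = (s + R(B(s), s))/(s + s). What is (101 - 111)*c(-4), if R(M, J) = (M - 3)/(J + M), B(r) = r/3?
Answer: -255/64 ≈ -3.9844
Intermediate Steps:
B(r) = r/3 (B(r) = r*(1/3) = r/3)
R(M, J) = (-3 + M)/(J + M)
c(s) = (s + 3*(-3 + s/3)/(4*s))/(2*s) (c(s) = (s + (-3 + s/3)/(s + s/3))/(s + s) = (s + (-3 + s/3)/((4*s/3)))/((2*s)) = (s + (3/(4*s))*(-3 + s/3))*(1/(2*s)) = (s + 3*(-3 + s/3)/(4*s))*(1/(2*s)) = (s + 3*(-3 + s/3)/(4*s))/(2*s))
(101 - 111)*c(-4) = (101 - 111)*((1/8)*(-9 - 4 + 4*(-4)**2)/(-4)**2) = -5*(-9 - 4 + 4*16)/(4*16) = -5*(-9 - 4 + 64)/(4*16) = -5*51/(4*16) = -10*51/128 = -255/64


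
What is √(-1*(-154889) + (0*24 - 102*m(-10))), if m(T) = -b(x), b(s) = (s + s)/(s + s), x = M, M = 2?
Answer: √154991 ≈ 393.69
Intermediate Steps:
x = 2
b(s) = 1 (b(s) = (2*s)/((2*s)) = (2*s)*(1/(2*s)) = 1)
m(T) = -1 (m(T) = -1*1 = -1)
√(-1*(-154889) + (0*24 - 102*m(-10))) = √(-1*(-154889) + (0*24 - 102*(-1))) = √(154889 + (0 + 102)) = √(154889 + 102) = √154991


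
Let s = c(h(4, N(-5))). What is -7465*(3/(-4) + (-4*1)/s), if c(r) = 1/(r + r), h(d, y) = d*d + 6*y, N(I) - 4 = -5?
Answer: 2411195/4 ≈ 6.0280e+5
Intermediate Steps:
N(I) = -1 (N(I) = 4 - 5 = -1)
h(d, y) = d² + 6*y
c(r) = 1/(2*r)
s = 1/20 (s = 1/(2*(4² + 6*(-1))) = 1/(2*(16 - 6)) = (½)/10 = (½)*(⅒) = 1/20 ≈ 0.050000)
-7465*(3/(-4) + (-4*1)/s) = -7465*(3/(-4) + (-4*1)/(1/20)) = -7465*(3*(-¼) - 4*20) = -7465*(-¾ - 80) = -7465*(-323/4) = 2411195/4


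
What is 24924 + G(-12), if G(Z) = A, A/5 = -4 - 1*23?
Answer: 24789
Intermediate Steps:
A = -135 (A = 5*(-4 - 1*23) = 5*(-4 - 23) = 5*(-27) = -135)
G(Z) = -135
24924 + G(-12) = 24924 - 135 = 24789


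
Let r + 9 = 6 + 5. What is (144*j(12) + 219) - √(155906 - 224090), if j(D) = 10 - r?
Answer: 1371 - 6*I*√1894 ≈ 1371.0 - 261.12*I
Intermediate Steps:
r = 2 (r = -9 + (6 + 5) = -9 + 11 = 2)
j(D) = 8 (j(D) = 10 - 1*2 = 10 - 2 = 8)
(144*j(12) + 219) - √(155906 - 224090) = (144*8 + 219) - √(155906 - 224090) = (1152 + 219) - √(-68184) = 1371 - 6*I*√1894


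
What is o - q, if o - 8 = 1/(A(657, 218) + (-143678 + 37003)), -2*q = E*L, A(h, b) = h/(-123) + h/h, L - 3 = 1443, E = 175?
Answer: 553436741608/4373853 ≈ 1.2653e+5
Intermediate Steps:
L = 1446 (L = 3 + 1443 = 1446)
A(h, b) = 1 - h/123 (A(h, b) = h*(-1/123) + 1 = -h/123 + 1 = 1 - h/123)
q = -126525 (q = -175*1446/2 = -½*253050 = -126525)
o = 34990783/4373853 (o = 8 + 1/((1 - 1/123*657) + (-143678 + 37003)) = 8 + 1/((1 - 219/41) - 106675) = 8 + 1/(-178/41 - 106675) = 8 + 1/(-4373853/41) = 8 - 41/4373853 = 34990783/4373853 ≈ 8.0000)
o - q = 34990783/4373853 - 1*(-126525) = 34990783/4373853 + 126525 = 553436741608/4373853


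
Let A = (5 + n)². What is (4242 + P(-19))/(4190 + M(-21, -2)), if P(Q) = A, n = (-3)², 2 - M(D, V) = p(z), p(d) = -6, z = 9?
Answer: 2219/2099 ≈ 1.0572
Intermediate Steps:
M(D, V) = 8 (M(D, V) = 2 - 1*(-6) = 2 + 6 = 8)
n = 9
A = 196 (A = (5 + 9)² = 14² = 196)
P(Q) = 196
(4242 + P(-19))/(4190 + M(-21, -2)) = (4242 + 196)/(4190 + 8) = 4438/4198 = 4438*(1/4198) = 2219/2099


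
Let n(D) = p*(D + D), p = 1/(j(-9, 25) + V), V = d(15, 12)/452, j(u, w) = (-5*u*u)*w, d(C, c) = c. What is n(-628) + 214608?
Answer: 122768938052/572061 ≈ 2.1461e+5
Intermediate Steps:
j(u, w) = -5*w*u² (j(u, w) = (-5*u²)*w = -5*w*u²)
V = 3/113 (V = 12/452 = 12*(1/452) = 3/113 ≈ 0.026549)
p = -113/1144122 (p = 1/(-5*25*(-9)² + 3/113) = 1/(-5*25*81 + 3/113) = 1/(-10125 + 3/113) = 1/(-1144122/113) = -113/1144122 ≈ -9.8766e-5)
n(D) = -113*D/572061 (n(D) = -113*(D + D)/1144122 = -113*D/572061)
n(-628) + 214608 = -113/572061*(-628) + 214608 = 70964/572061 + 214608 = 122768938052/572061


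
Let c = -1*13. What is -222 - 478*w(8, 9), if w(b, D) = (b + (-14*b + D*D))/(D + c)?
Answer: -5941/2 ≈ -2970.5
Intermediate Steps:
c = -13
w(b, D) = (D² - 13*b)/(-13 + D) (w(b, D) = (b + (-14*b + D*D))/(D - 13) = (b + (-14*b + D²))/(-13 + D) = (b + (D² - 14*b))/(-13 + D) = (D² - 13*b)/(-13 + D))
-222 - 478*w(8, 9) = -222 - 478*(9² - 13*8)/(-13 + 9) = -222 - 478*(81 - 104)/(-4) = -222 - (-239)*(-23)/2 = -222 - 478*23/4 = -222 - 5497/2 = -5941/2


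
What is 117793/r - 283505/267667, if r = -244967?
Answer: -100978668266/65569581989 ≈ -1.5400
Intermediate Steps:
117793/r - 283505/267667 = 117793/(-244967) - 283505/267667 = 117793*(-1/244967) - 283505*1/267667 = -117793/244967 - 283505/267667 = -100978668266/65569581989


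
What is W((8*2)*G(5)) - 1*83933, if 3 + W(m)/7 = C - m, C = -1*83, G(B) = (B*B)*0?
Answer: -84535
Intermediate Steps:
G(B) = 0 (G(B) = B²*0 = 0)
C = -83
W(m) = -602 - 7*m (W(m) = -21 + 7*(-83 - m) = -21 + (-581 - 7*m) = -602 - 7*m)
W((8*2)*G(5)) - 1*83933 = (-602 - 7*8*2*0) - 1*83933 = (-602 - 112*0) - 83933 = (-602 - 7*0) - 83933 = (-602 + 0) - 83933 = -602 - 83933 = -84535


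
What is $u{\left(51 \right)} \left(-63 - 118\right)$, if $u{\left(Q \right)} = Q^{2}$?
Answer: $-470781$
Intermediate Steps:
$u{\left(51 \right)} \left(-63 - 118\right) = 51^{2} \left(-63 - 118\right) = 2601 \left(-181\right) = -470781$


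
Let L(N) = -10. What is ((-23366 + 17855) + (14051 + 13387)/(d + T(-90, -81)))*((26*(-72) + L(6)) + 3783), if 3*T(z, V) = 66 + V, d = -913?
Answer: -94799068/9 ≈ -1.0533e+7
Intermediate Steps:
T(z, V) = 22 + V/3 (T(z, V) = (66 + V)/3 = 22 + V/3)
((-23366 + 17855) + (14051 + 13387)/(d + T(-90, -81)))*((26*(-72) + L(6)) + 3783) = ((-23366 + 17855) + (14051 + 13387)/(-913 + (22 + (⅓)*(-81))))*((26*(-72) - 10) + 3783) = (-5511 + 27438/(-913 + (22 - 27)))*((-1872 - 10) + 3783) = (-5511 + 27438/(-913 - 5))*(-1882 + 3783) = (-5511 + 27438/(-918))*1901 = (-5511 + 27438*(-1/918))*1901 = (-5511 - 269/9)*1901 = -49868/9*1901 = -94799068/9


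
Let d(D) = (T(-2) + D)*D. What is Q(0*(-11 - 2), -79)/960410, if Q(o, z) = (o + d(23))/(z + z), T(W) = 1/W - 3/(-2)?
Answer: -138/37936195 ≈ -3.6377e-6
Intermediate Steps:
T(W) = 3/2 + 1/W (T(W) = 1/W - 3*(-1/2) = 1/W + 3/2 = 3/2 + 1/W)
d(D) = D*(1 + D) (d(D) = ((3/2 + 1/(-2)) + D)*D = ((3/2 - 1/2) + D)*D = (1 + D)*D = D*(1 + D))
Q(o, z) = (552 + o)/(2*z) (Q(o, z) = (o + 23*(1 + 23))/(z + z) = (o + 23*24)/((2*z)) = (o + 552)*(1/(2*z)) = (552 + o)*(1/(2*z)) = (552 + o)/(2*z))
Q(0*(-11 - 2), -79)/960410 = ((1/2)*(552 + 0*(-11 - 2))/(-79))/960410 = ((1/2)*(-1/79)*(552 + 0*(-13)))*(1/960410) = ((1/2)*(-1/79)*(552 + 0))*(1/960410) = ((1/2)*(-1/79)*552)*(1/960410) = -276/79*1/960410 = -138/37936195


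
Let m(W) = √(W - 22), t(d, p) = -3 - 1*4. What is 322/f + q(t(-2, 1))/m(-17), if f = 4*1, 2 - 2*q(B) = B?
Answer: 161/2 - 3*I*√39/26 ≈ 80.5 - 0.72058*I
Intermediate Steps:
t(d, p) = -7 (t(d, p) = -3 - 4 = -7)
m(W) = √(-22 + W)
q(B) = 1 - B/2
f = 4
322/f + q(t(-2, 1))/m(-17) = 322/4 + (1 - ½*(-7))/(√(-22 - 17)) = 322*(¼) + (1 + 7/2)/(√(-39)) = 161/2 + 9/(2*((I*√39))) = 161/2 + 9*(-I*√39/39)/2 = 161/2 - 3*I*√39/26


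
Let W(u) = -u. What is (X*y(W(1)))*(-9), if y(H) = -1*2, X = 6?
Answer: 108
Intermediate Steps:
y(H) = -2
(X*y(W(1)))*(-9) = (6*(-2))*(-9) = -12*(-9) = 108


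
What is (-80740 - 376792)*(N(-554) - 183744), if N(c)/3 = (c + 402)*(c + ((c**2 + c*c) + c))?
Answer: 127919490508416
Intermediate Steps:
N(c) = 3*(402 + c)*(2*c + 2*c**2) (N(c) = 3*((c + 402)*(c + ((c**2 + c*c) + c))) = 3*((402 + c)*(c + ((c**2 + c**2) + c))) = 3*((402 + c)*(c + (2*c**2 + c))) = 3*((402 + c)*(c + (c + 2*c**2))) = 3*((402 + c)*(2*c + 2*c**2)) = 3*(402 + c)*(2*c + 2*c**2))
(-80740 - 376792)*(N(-554) - 183744) = (-80740 - 376792)*(6*(-554)*(402 + (-554)**2 + 403*(-554)) - 183744) = -457532*(6*(-554)*(402 + 306916 - 223262) - 183744) = -457532*(6*(-554)*84056 - 183744) = -457532*(-279402144 - 183744) = -457532*(-279585888) = 127919490508416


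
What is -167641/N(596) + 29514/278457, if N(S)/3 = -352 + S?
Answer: -15553068563/67943508 ≈ -228.91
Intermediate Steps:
N(S) = -1056 + 3*S (N(S) = 3*(-352 + S) = -1056 + 3*S)
-167641/N(596) + 29514/278457 = -167641/(-1056 + 3*596) + 29514/278457 = -167641/(-1056 + 1788) + 29514*(1/278457) = -167641/732 + 9838/92819 = -15553068563/67943508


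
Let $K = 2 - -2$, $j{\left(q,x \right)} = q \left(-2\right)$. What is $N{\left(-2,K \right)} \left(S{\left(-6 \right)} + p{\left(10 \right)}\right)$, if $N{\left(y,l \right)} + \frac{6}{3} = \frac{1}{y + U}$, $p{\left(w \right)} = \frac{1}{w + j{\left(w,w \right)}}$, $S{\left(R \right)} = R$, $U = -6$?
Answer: $\frac{1037}{80} \approx 12.962$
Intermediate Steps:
$j{\left(q,x \right)} = - 2 q$
$p{\left(w \right)} = - \frac{1}{w}$ ($p{\left(w \right)} = \frac{1}{w - 2 w} = \frac{1}{\left(-1\right) w} = - \frac{1}{w}$)
$K = 4$ ($K = 2 + 2 = 4$)
$N{\left(y,l \right)} = -2 + \frac{1}{-6 + y}$ ($N{\left(y,l \right)} = -2 + \frac{1}{y - 6} = -2 + \frac{1}{-6 + y}$)
$N{\left(-2,K \right)} \left(S{\left(-6 \right)} + p{\left(10 \right)}\right) = \frac{13 - -4}{-6 - 2} \left(-6 - \frac{1}{10}\right) = \frac{13 + 4}{-8} \left(-6 - \frac{1}{10}\right) = \left(- \frac{1}{8}\right) 17 \left(-6 - \frac{1}{10}\right) = \left(- \frac{17}{8}\right) \left(- \frac{61}{10}\right) = \frac{1037}{80}$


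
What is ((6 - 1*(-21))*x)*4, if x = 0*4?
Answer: 0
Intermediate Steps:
x = 0
((6 - 1*(-21))*x)*4 = ((6 - 1*(-21))*0)*4 = ((6 + 21)*0)*4 = (27*0)*4 = 0*4 = 0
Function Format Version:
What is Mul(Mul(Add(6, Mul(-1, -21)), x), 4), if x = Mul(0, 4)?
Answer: 0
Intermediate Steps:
x = 0
Mul(Mul(Add(6, Mul(-1, -21)), x), 4) = Mul(Mul(Add(6, Mul(-1, -21)), 0), 4) = Mul(Mul(Add(6, 21), 0), 4) = Mul(Mul(27, 0), 4) = Mul(0, 4) = 0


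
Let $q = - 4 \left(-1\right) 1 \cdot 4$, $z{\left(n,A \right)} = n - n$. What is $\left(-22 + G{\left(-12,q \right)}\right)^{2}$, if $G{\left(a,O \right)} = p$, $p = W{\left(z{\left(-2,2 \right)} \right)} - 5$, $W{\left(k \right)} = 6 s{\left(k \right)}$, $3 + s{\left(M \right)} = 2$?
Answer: $1089$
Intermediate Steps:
$z{\left(n,A \right)} = 0$
$s{\left(M \right)} = -1$ ($s{\left(M \right)} = -3 + 2 = -1$)
$W{\left(k \right)} = -6$ ($W{\left(k \right)} = 6 \left(-1\right) = -6$)
$q = 16$ ($q = - 4 \left(\left(-1\right) 4\right) = \left(-4\right) \left(-4\right) = 16$)
$p = -11$ ($p = -6 - 5 = -11$)
$G{\left(a,O \right)} = -11$
$\left(-22 + G{\left(-12,q \right)}\right)^{2} = \left(-22 - 11\right)^{2} = \left(-33\right)^{2} = 1089$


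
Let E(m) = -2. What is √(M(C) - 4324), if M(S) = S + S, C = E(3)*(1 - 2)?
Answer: 12*I*√30 ≈ 65.727*I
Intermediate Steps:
C = 2 (C = -2*(1 - 2) = -2*(-1) = 2)
M(S) = 2*S
√(M(C) - 4324) = √(2*2 - 4324) = √(4 - 4324) = √(-4320) = 12*I*√30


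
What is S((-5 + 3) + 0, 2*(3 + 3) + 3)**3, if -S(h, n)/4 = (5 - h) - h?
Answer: -46656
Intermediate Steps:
S(h, n) = -20 + 8*h (S(h, n) = -4*((5 - h) - h) = -4*(5 - 2*h) = -20 + 8*h)
S((-5 + 3) + 0, 2*(3 + 3) + 3)**3 = (-20 + 8*((-5 + 3) + 0))**3 = (-20 + 8*(-2 + 0))**3 = (-20 + 8*(-2))**3 = (-20 - 16)**3 = (-36)**3 = -46656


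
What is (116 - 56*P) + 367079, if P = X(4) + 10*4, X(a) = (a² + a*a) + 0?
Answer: 363163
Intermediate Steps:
X(a) = 2*a² (X(a) = (a² + a²) + 0 = 2*a² + 0 = 2*a²)
P = 72 (P = 2*4² + 10*4 = 2*16 + 40 = 32 + 40 = 72)
(116 - 56*P) + 367079 = (116 - 56*72) + 367079 = (116 - 4032) + 367079 = -3916 + 367079 = 363163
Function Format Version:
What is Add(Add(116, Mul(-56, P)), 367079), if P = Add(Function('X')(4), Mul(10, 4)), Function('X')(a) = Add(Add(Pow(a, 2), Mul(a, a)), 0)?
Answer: 363163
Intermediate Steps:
Function('X')(a) = Mul(2, Pow(a, 2)) (Function('X')(a) = Add(Add(Pow(a, 2), Pow(a, 2)), 0) = Add(Mul(2, Pow(a, 2)), 0) = Mul(2, Pow(a, 2)))
P = 72 (P = Add(Mul(2, Pow(4, 2)), Mul(10, 4)) = Add(Mul(2, 16), 40) = Add(32, 40) = 72)
Add(Add(116, Mul(-56, P)), 367079) = Add(Add(116, Mul(-56, 72)), 367079) = Add(Add(116, -4032), 367079) = Add(-3916, 367079) = 363163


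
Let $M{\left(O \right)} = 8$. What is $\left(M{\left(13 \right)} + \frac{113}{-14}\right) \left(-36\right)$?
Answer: $\frac{18}{7} \approx 2.5714$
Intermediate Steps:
$\left(M{\left(13 \right)} + \frac{113}{-14}\right) \left(-36\right) = \left(8 + \frac{113}{-14}\right) \left(-36\right) = \left(8 + 113 \left(- \frac{1}{14}\right)\right) \left(-36\right) = \left(8 - \frac{113}{14}\right) \left(-36\right) = \left(- \frac{1}{14}\right) \left(-36\right) = \frac{18}{7}$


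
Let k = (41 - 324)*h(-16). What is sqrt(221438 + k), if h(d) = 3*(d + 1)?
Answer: sqrt(234173) ≈ 483.91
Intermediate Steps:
h(d) = 3 + 3*d (h(d) = 3*(1 + d) = 3 + 3*d)
k = 12735 (k = (41 - 324)*(3 + 3*(-16)) = -283*(3 - 48) = -283*(-45) = 12735)
sqrt(221438 + k) = sqrt(221438 + 12735) = sqrt(234173)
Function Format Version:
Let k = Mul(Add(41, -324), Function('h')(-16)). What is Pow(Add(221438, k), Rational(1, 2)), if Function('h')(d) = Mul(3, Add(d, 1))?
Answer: Pow(234173, Rational(1, 2)) ≈ 483.91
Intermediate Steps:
Function('h')(d) = Add(3, Mul(3, d)) (Function('h')(d) = Mul(3, Add(1, d)) = Add(3, Mul(3, d)))
k = 12735 (k = Mul(Add(41, -324), Add(3, Mul(3, -16))) = Mul(-283, Add(3, -48)) = Mul(-283, -45) = 12735)
Pow(Add(221438, k), Rational(1, 2)) = Pow(Add(221438, 12735), Rational(1, 2)) = Pow(234173, Rational(1, 2))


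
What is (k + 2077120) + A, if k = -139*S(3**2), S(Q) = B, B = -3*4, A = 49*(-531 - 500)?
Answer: 2028269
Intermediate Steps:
A = -50519 (A = 49*(-1031) = -50519)
B = -12
S(Q) = -12
k = 1668 (k = -139*(-12) = 1668)
(k + 2077120) + A = (1668 + 2077120) - 50519 = 2078788 - 50519 = 2028269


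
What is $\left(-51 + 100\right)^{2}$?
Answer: $2401$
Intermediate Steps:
$\left(-51 + 100\right)^{2} = 49^{2} = 2401$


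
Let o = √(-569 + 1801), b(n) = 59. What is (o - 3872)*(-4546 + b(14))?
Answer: 17373664 - 17948*√77 ≈ 1.7216e+7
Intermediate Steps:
o = 4*√77 (o = √1232 = 4*√77 ≈ 35.100)
(o - 3872)*(-4546 + b(14)) = (4*√77 - 3872)*(-4546 + 59) = (-3872 + 4*√77)*(-4487) = 17373664 - 17948*√77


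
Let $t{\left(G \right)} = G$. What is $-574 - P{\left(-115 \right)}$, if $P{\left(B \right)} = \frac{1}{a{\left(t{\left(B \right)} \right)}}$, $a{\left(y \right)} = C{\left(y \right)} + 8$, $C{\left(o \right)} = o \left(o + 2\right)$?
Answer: $- \frac{7463723}{13003} \approx -574.0$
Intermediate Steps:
$C{\left(o \right)} = o \left(2 + o\right)$
$a{\left(y \right)} = 8 + y \left(2 + y\right)$ ($a{\left(y \right)} = y \left(2 + y\right) + 8 = 8 + y \left(2 + y\right)$)
$P{\left(B \right)} = \frac{1}{8 + B \left(2 + B\right)}$
$-574 - P{\left(-115 \right)} = -574 - \frac{1}{8 - 115 \left(2 - 115\right)} = -574 - \frac{1}{8 - -12995} = -574 - \frac{1}{8 + 12995} = -574 - \frac{1}{13003} = - \frac{7463723}{13003}$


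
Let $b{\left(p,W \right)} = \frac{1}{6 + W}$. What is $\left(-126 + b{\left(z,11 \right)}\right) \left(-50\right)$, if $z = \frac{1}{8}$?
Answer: $\frac{107050}{17} \approx 6297.1$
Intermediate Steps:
$z = \frac{1}{8} \approx 0.125$
$\left(-126 + b{\left(z,11 \right)}\right) \left(-50\right) = \left(-126 + \frac{1}{6 + 11}\right) \left(-50\right) = \left(-126 + \frac{1}{17}\right) \left(-50\right) = \left(- \frac{2141}{17}\right) \left(-50\right) = \frac{107050}{17}$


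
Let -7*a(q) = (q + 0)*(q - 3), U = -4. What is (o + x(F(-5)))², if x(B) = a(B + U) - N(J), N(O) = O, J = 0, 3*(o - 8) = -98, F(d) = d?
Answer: 708964/441 ≈ 1607.6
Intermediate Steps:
o = -74/3 (o = 8 + (⅓)*(-98) = 8 - 98/3 = -74/3 ≈ -24.667)
a(q) = -q*(-3 + q)/7 (a(q) = -(q + 0)*(q - 3)/7 = -q*(-3 + q)/7)
x(B) = (-4 + B)*(7 - B)/7 (x(B) = (B - 4)*(3 - (B - 4))/7 - 1*0 = (-4 + B)*(3 - (-4 + B))/7 + 0 = (-4 + B)*(3 + (4 - B))/7 + 0 = (-4 + B)*(7 - B)/7 + 0 = (-4 + B)*(7 - B)/7)
(o + x(F(-5)))² = (-74/3 - (-7 - 5)*(-4 - 5)/7)² = (-74/3 - ⅐*(-12)*(-9))² = (-74/3 - 108/7)² = (-842/21)² = 708964/441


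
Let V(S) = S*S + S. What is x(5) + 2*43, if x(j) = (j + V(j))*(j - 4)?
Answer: 121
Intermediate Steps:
V(S) = S + S² (V(S) = S² + S = S + S²)
x(j) = (-4 + j)*(j + j*(1 + j)) (x(j) = (j + j*(1 + j))*(j - 4) = (j + j*(1 + j))*(-4 + j) = (-4 + j)*(j + j*(1 + j)))
x(5) + 2*43 = 5*(-8 + 5² - 2*5) + 2*43 = 5*(-8 + 25 - 10) + 86 = 5*7 + 86 = 35 + 86 = 121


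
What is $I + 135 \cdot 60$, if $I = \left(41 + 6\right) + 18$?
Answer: $8165$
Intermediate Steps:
$I = 65$ ($I = 47 + 18 = 65$)
$I + 135 \cdot 60 = 65 + 135 \cdot 60 = 65 + 8100 = 8165$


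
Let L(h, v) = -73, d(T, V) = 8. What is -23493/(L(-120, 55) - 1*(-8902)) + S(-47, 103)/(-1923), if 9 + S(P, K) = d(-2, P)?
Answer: -5018690/1886463 ≈ -2.6604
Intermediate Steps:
S(P, K) = -1 (S(P, K) = -9 + 8 = -1)
-23493/(L(-120, 55) - 1*(-8902)) + S(-47, 103)/(-1923) = -23493/(-73 - 1*(-8902)) - 1/(-1923) = -23493/(-73 + 8902) - 1*(-1/1923) = -23493/8829 + 1/1923 = -23493*1/8829 + 1/1923 = -7831/2943 + 1/1923 = -5018690/1886463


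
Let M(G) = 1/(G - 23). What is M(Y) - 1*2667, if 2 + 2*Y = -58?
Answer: -141352/53 ≈ -2667.0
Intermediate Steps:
Y = -30 (Y = -1 + (½)*(-58) = -1 - 29 = -30)
M(G) = 1/(-23 + G)
M(Y) - 1*2667 = 1/(-23 - 30) - 1*2667 = 1/(-53) - 2667 = -1/53 - 2667 = -141352/53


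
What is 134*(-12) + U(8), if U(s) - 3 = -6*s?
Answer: -1653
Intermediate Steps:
U(s) = 3 - 6*s
134*(-12) + U(8) = 134*(-12) + (3 - 6*8) = -1608 + (3 - 48) = -1608 - 45 = -1653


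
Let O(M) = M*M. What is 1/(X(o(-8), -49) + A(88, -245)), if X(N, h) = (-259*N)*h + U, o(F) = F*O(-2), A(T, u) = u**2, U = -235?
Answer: -1/346322 ≈ -2.8875e-6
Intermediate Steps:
O(M) = M**2
o(F) = 4*F (o(F) = F*(-2)**2 = F*4 = 4*F)
X(N, h) = -235 - 259*N*h (X(N, h) = (-259*N)*h - 235 = -259*N*h - 235 = -235 - 259*N*h)
1/(X(o(-8), -49) + A(88, -245)) = 1/((-235 - 259*4*(-8)*(-49)) + (-245)**2) = 1/((-235 - 259*(-32)*(-49)) + 60025) = 1/((-235 - 406112) + 60025) = 1/(-406347 + 60025) = 1/(-346322) = -1/346322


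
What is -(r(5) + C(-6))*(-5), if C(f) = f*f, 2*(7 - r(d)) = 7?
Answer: 395/2 ≈ 197.50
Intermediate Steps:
r(d) = 7/2 (r(d) = 7 - ½*7 = 7 - 7/2 = 7/2)
C(f) = f²
-(r(5) + C(-6))*(-5) = -(7/2 + (-6)²)*(-5) = -(7/2 + 36)*(-5) = -79*(-5)/2 = -1*(-395/2) = 395/2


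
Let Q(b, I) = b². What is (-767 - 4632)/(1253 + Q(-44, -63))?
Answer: -5399/3189 ≈ -1.6930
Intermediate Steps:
(-767 - 4632)/(1253 + Q(-44, -63)) = (-767 - 4632)/(1253 + (-44)²) = -5399/(1253 + 1936) = -5399/3189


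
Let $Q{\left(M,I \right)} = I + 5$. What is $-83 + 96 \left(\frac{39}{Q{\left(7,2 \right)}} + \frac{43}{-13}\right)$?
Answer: $\frac{12223}{91} \approx 134.32$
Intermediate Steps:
$Q{\left(M,I \right)} = 5 + I$
$-83 + 96 \left(\frac{39}{Q{\left(7,2 \right)}} + \frac{43}{-13}\right) = -83 + 96 \left(\frac{39}{5 + 2} + \frac{43}{-13}\right) = -83 + 96 \left(\frac{39}{7} + 43 \left(- \frac{1}{13}\right)\right) = -83 + 96 \left(39 \cdot \frac{1}{7} - \frac{43}{13}\right) = -83 + 96 \left(\frac{39}{7} - \frac{43}{13}\right) = -83 + 96 \cdot \frac{206}{91} = -83 + \frac{19776}{91} = \frac{12223}{91}$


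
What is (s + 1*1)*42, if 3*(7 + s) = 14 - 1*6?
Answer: -140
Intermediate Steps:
s = -13/3 (s = -7 + (14 - 1*6)/3 = -7 + (14 - 6)/3 = -7 + (⅓)*8 = -7 + 8/3 = -13/3 ≈ -4.3333)
(s + 1*1)*42 = (-13/3 + 1*1)*42 = (-13/3 + 1)*42 = -10/3*42 = -140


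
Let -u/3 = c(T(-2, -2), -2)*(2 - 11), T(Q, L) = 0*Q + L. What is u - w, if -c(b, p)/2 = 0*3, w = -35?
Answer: 35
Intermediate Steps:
T(Q, L) = L (T(Q, L) = 0 + L = L)
c(b, p) = 0 (c(b, p) = -0*3 = -2*0 = 0)
u = 0 (u = -0*(2 - 11) = -0*(-9) = -3*0 = 0)
u - w = 0 - 1*(-35) = 0 + 35 = 35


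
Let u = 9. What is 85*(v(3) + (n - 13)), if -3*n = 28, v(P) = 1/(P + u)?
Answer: -7565/4 ≈ -1891.3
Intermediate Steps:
v(P) = 1/(9 + P) (v(P) = 1/(P + 9) = 1/(9 + P))
n = -28/3 (n = -1/3*28 = -28/3 ≈ -9.3333)
85*(v(3) + (n - 13)) = 85*(1/(9 + 3) + (-28/3 - 13)) = 85*(1/12 - 67/3) = 85*(-89/4) = -7565/4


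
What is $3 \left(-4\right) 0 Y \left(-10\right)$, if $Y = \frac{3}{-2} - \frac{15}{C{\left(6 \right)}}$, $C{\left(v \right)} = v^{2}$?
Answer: $0$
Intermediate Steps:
$Y = - \frac{23}{12}$ ($Y = \frac{3}{-2} - \frac{15}{6^{2}} = 3 \left(- \frac{1}{2}\right) - \frac{15}{36} = - \frac{3}{2} - \frac{5}{12} = - \frac{23}{12} \approx -1.9167$)
$3 \left(-4\right) 0 Y \left(-10\right) = 3 \left(-4\right) 0 \left(- \frac{23}{12}\right) \left(-10\right) = \left(-12\right) 0 \left(- \frac{23}{12}\right) \left(-10\right) = 0 \left(- \frac{23}{12}\right) \left(-10\right) = 0 \left(-10\right) = 0$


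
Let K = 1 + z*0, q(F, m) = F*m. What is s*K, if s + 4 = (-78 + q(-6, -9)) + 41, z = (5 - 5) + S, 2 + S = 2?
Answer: 13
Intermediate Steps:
S = 0 (S = -2 + 2 = 0)
z = 0 (z = (5 - 5) + 0 = 0 + 0 = 0)
K = 1 (K = 1 + 0*0 = 1 + 0 = 1)
s = 13 (s = -4 + ((-78 - 6*(-9)) + 41) = -4 + ((-78 + 54) + 41) = -4 + (-24 + 41) = -4 + 17 = 13)
s*K = 13*1 = 13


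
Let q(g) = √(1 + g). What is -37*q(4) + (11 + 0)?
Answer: 11 - 37*√5 ≈ -71.734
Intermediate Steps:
-37*q(4) + (11 + 0) = -37*√(1 + 4) + (11 + 0) = -37*√5 + 11 = 11 - 37*√5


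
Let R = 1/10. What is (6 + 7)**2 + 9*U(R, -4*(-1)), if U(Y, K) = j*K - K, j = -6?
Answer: -83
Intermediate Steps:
R = 1/10 ≈ 0.10000
U(Y, K) = -7*K (U(Y, K) = -6*K - K = -7*K)
(6 + 7)**2 + 9*U(R, -4*(-1)) = (6 + 7)**2 + 9*(-(-28)*(-1)) = 13**2 + 9*(-7*4) = 169 + 9*(-28) = 169 - 252 = -83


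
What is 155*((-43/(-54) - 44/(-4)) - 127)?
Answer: -964255/54 ≈ -17857.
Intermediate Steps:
155*((-43/(-54) - 44/(-4)) - 127) = 155*((-43*(-1/54) - 44*(-1/4)) - 127) = 155*((43/54 + 11) - 127) = 155*(637/54 - 127) = 155*(-6221/54) = -964255/54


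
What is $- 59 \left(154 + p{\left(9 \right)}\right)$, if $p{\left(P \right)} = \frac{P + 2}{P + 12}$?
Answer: $- \frac{191455}{21} \approx -9116.9$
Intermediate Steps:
$p{\left(P \right)} = \frac{2 + P}{12 + P}$
$- 59 \left(154 + p{\left(9 \right)}\right) = - 59 \left(154 + \frac{2 + 9}{12 + 9}\right) = - 59 \left(154 + \frac{1}{21} \cdot 11\right) = - 59 \left(154 + \frac{11}{21}\right) = \left(-59\right) \frac{3245}{21} = - \frac{191455}{21}$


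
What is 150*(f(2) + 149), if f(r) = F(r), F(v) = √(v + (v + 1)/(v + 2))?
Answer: 22350 + 75*√11 ≈ 22599.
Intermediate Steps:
F(v) = √(v + (1 + v)/(2 + v))
f(r) = √((1 + r + r*(2 + r))/(2 + r))
150*(f(2) + 149) = 150*(√((1 + 2 + 2*(2 + 2))/(2 + 2)) + 149) = 150*(√((1 + 2 + 2*4)/4) + 149) = 150*(√((1 + 2 + 8)/4) + 149) = 150*(√((¼)*11) + 149) = 150*(√(11/4) + 149) = 150*(√11/2 + 149) = 150*(149 + √11/2) = 22350 + 75*√11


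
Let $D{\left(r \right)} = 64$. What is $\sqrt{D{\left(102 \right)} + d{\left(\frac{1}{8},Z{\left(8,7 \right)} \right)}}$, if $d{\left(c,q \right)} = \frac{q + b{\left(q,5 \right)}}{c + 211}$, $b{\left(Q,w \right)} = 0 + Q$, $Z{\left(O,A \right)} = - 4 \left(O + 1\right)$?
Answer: $\frac{32 \sqrt{19705}}{563} \approx 7.9787$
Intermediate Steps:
$Z{\left(O,A \right)} = -4 - 4 O$ ($Z{\left(O,A \right)} = - 4 \left(1 + O\right) = -4 - 4 O$)
$b{\left(Q,w \right)} = Q$
$d{\left(c,q \right)} = \frac{2 q}{211 + c}$ ($d{\left(c,q \right)} = \frac{q + q}{c + 211} = \frac{2 q}{211 + c}$)
$\sqrt{D{\left(102 \right)} + d{\left(\frac{1}{8},Z{\left(8,7 \right)} \right)}} = \sqrt{64 + \frac{2 \left(-4 - 32\right)}{211 + \frac{1}{8}}} = \sqrt{64 + 2 \left(-36\right) \frac{1}{\frac{1689}{8}}} = \sqrt{64 + 2 \left(-36\right) \frac{8}{1689}} = \sqrt{64 - \frac{192}{563}} = \sqrt{\frac{35840}{563}} = \frac{32 \sqrt{19705}}{563}$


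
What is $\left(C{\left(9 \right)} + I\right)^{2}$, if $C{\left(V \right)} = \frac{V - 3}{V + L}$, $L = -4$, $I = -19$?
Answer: $\frac{7921}{25} \approx 316.84$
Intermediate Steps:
$C{\left(V \right)} = \frac{-3 + V}{-4 + V}$ ($C{\left(V \right)} = \frac{V - 3}{V - 4} = \frac{-3 + V}{-4 + V}$)
$\left(C{\left(9 \right)} + I\right)^{2} = \left(\frac{-3 + 9}{-4 + 9} - 19\right)^{2} = \left(\frac{1}{5} \cdot 6 - 19\right)^{2} = \left(\frac{6}{5} - 19\right)^{2} = \left(- \frac{89}{5}\right)^{2} = \frac{7921}{25}$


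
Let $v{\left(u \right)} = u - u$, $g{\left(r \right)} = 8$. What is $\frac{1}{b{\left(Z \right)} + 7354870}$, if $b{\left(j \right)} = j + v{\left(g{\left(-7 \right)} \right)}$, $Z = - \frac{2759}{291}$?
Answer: $\frac{291}{2140264411} \approx 1.3596 \cdot 10^{-7}$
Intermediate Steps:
$v{\left(u \right)} = 0$
$Z = - \frac{2759}{291}$ ($Z = \left(-2759\right) \frac{1}{291} = - \frac{2759}{291} \approx -9.4811$)
$b{\left(j \right)} = j$ ($b{\left(j \right)} = j + 0 = j$)
$\frac{1}{b{\left(Z \right)} + 7354870} = \frac{1}{- \frac{2759}{291} + 7354870} = \frac{1}{\frac{2140264411}{291}} = \frac{291}{2140264411}$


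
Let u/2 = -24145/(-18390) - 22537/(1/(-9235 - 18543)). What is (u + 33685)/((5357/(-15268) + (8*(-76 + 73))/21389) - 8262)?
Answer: -68359745088046361264/451092252703821 ≈ -1.5154e+5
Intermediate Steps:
u = 2302548591737/1839 (u = 2*(-24145/(-18390) - 22537/(1/(-9235 - 18543))) = 2*(-24145*(-1/18390) - 22537/(1/(-27778))) = 2*(4829/3678 - 22537/(-1/27778)) = 2*(4829/3678 - 22537*(-27778)) = 2*(4829/3678 + 626032786) = 2*(2302548591737/3678) = 2302548591737/1839 ≈ 1.2521e+9)
(u + 33685)/((5357/(-15268) + (8*(-76 + 73))/21389) - 8262) = (2302548591737/1839 + 33685)/((5357/(-15268) + (8*(-76 + 73))/21389) - 8262) = 2302610538452/(1839*((5357*(-1/15268) + (8*(-3))*(1/21389)) - 8262)) = 2302610538452/(1839*((-487/1388 - 24*1/21389) - 8262)) = 2302610538452/(1839*((-487/1388 - 24/21389) - 8262)) = 2302610538452/(1839*(-10449755/29687932 - 8262)) = 2302610538452/(1839*(-245292143939/29687932)) = (2302610538452/1839)*(-29687932/245292143939) = -68359745088046361264/451092252703821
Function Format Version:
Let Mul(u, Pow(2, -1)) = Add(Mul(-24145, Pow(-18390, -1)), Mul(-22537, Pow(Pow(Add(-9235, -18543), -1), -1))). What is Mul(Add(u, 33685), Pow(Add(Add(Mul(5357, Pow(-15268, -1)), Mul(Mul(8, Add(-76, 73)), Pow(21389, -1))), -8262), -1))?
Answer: Rational(-68359745088046361264, 451092252703821) ≈ -1.5154e+5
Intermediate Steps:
u = Rational(2302548591737, 1839) (u = Mul(2, Add(Mul(-24145, Pow(-18390, -1)), Mul(-22537, Pow(Pow(Add(-9235, -18543), -1), -1)))) = Mul(2, Add(Mul(-24145, Rational(-1, 18390)), Mul(-22537, Pow(Pow(-27778, -1), -1)))) = Mul(2, Add(Rational(4829, 3678), Mul(-22537, Pow(Rational(-1, 27778), -1)))) = Mul(2, Add(Rational(4829, 3678), Mul(-22537, -27778))) = Mul(2, Add(Rational(4829, 3678), 626032786)) = Mul(2, Rational(2302548591737, 3678)) = Rational(2302548591737, 1839) ≈ 1.2521e+9)
Mul(Add(u, 33685), Pow(Add(Add(Mul(5357, Pow(-15268, -1)), Mul(Mul(8, Add(-76, 73)), Pow(21389, -1))), -8262), -1)) = Mul(Add(Rational(2302548591737, 1839), 33685), Pow(Add(Add(Mul(5357, Pow(-15268, -1)), Mul(Mul(8, Add(-76, 73)), Pow(21389, -1))), -8262), -1)) = Mul(Rational(2302610538452, 1839), Pow(Add(Add(Mul(5357, Rational(-1, 15268)), Mul(Mul(8, -3), Rational(1, 21389))), -8262), -1)) = Mul(Rational(2302610538452, 1839), Pow(Add(Add(Rational(-487, 1388), Mul(-24, Rational(1, 21389))), -8262), -1)) = Mul(Rational(2302610538452, 1839), Pow(Add(Add(Rational(-487, 1388), Rational(-24, 21389)), -8262), -1)) = Mul(Rational(2302610538452, 1839), Pow(Add(Rational(-10449755, 29687932), -8262), -1)) = Mul(Rational(2302610538452, 1839), Pow(Rational(-245292143939, 29687932), -1)) = Mul(Rational(2302610538452, 1839), Rational(-29687932, 245292143939)) = Rational(-68359745088046361264, 451092252703821)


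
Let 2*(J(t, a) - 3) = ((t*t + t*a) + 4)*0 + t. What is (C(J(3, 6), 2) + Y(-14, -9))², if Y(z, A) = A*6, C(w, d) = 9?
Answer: 2025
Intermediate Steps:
J(t, a) = 3 + t/2 (J(t, a) = 3 + (((t*t + t*a) + 4)*0 + t)/2 = 3 + (((t² + a*t) + 4)*0 + t)/2 = 3 + ((4 + t² + a*t)*0 + t)/2 = 3 + (0 + t)/2 = 3 + t/2)
Y(z, A) = 6*A
(C(J(3, 6), 2) + Y(-14, -9))² = (9 + 6*(-9))² = (9 - 54)² = (-45)² = 2025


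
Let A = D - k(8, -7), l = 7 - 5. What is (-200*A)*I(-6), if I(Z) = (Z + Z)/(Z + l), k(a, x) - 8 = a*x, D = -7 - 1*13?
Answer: -16800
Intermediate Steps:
D = -20 (D = -7 - 13 = -20)
k(a, x) = 8 + a*x
l = 2
A = 28 (A = -20 - (8 + 8*(-7)) = -20 - (8 - 56) = -20 - 1*(-48) = -20 + 48 = 28)
I(Z) = 2*Z/(2 + Z) (I(Z) = (Z + Z)/(Z + 2) = (2*Z)/(2 + Z) = 2*Z/(2 + Z))
(-200*A)*I(-6) = (-200*28)*(2*(-6)/(2 - 6)) = -11200*(-6)/(-4) = -11200*(-6)*(-1)/4 = -5600*3 = -16800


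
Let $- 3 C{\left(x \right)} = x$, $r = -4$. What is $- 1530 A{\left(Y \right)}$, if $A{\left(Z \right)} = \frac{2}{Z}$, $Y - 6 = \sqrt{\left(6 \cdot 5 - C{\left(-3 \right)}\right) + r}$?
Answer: $- \frac{3060}{11} \approx -278.18$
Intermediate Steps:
$C{\left(x \right)} = - \frac{x}{3}$
$Y = 11$ ($Y = 6 + \sqrt{\left(6 \cdot 5 - \left(- \frac{1}{3}\right) \left(-3\right)\right) - 4} = 6 + \sqrt{\left(30 - 1\right) - 4} = 6 + \sqrt{29 - 4} = 6 + \sqrt{25} = 6 + 5 = 11$)
$- 1530 A{\left(Y \right)} = - 1530 \cdot \frac{2}{11} = - 1530 \cdot 2 \cdot \frac{1}{11} = \left(-1530\right) \frac{2}{11} = - \frac{3060}{11}$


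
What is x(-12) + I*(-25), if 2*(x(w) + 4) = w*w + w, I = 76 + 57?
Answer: -3263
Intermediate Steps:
I = 133
x(w) = -4 + w/2 + w**2/2 (x(w) = -4 + (w*w + w)/2 = -4 + (w**2 + w)/2 = -4 + (w + w**2)/2 = -4 + (w/2 + w**2/2) = -4 + w/2 + w**2/2)
x(-12) + I*(-25) = (-4 + (1/2)*(-12) + (1/2)*(-12)**2) + 133*(-25) = (-4 - 6 + (1/2)*144) - 3325 = (-4 - 6 + 72) - 3325 = 62 - 3325 = -3263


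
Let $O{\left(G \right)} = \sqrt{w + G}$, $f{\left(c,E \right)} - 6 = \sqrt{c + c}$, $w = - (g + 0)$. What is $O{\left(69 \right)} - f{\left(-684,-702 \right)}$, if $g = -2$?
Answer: $-6 + \sqrt{71} - 6 i \sqrt{38} \approx 2.4262 - 36.987 i$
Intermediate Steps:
$w = 2$ ($w = - (-2 + 0) = \left(-1\right) \left(-2\right) = 2$)
$f{\left(c,E \right)} = 6 + \sqrt{2} \sqrt{c}$ ($f{\left(c,E \right)} = 6 + \sqrt{c + c} = 6 + \sqrt{2 c} = 6 + \sqrt{2} \sqrt{c}$)
$O{\left(G \right)} = \sqrt{2 + G}$
$O{\left(69 \right)} - f{\left(-684,-702 \right)} = \sqrt{2 + 69} - \left(6 + \sqrt{2} \sqrt{-684}\right) = \sqrt{71} - \left(6 + \sqrt{2} \cdot 6 i \sqrt{19}\right) = \sqrt{71} - \left(6 + 6 i \sqrt{38}\right) = -6 + \sqrt{71} - 6 i \sqrt{38}$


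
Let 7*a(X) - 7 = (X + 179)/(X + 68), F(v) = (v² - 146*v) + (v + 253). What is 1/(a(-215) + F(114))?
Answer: -343/1125028 ≈ -0.00030488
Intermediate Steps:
F(v) = 253 + v² - 145*v (F(v) = (v² - 146*v) + (253 + v) = 253 + v² - 145*v)
a(X) = 1 + (179 + X)/(7*(68 + X)) (a(X) = 1 + ((X + 179)/(X + 68))/7 = 1 + ((179 + X)/(68 + X))/7 = 1 + (179 + X)/(7*(68 + X)))
1/(a(-215) + F(114)) = 1/((655 + 8*(-215))/(7*(68 - 215)) + (253 + 114² - 145*114)) = 1/((⅐)*(655 - 1720)/(-147) + (253 + 12996 - 16530)) = 1/((⅐)*(-1/147)*(-1065) - 3281) = 1/(355/343 - 3281) = 1/(-1125028/343) = -343/1125028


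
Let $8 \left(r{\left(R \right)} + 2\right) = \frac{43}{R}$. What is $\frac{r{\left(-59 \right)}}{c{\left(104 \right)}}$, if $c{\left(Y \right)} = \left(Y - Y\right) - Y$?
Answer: $\frac{987}{49088} \approx 0.020107$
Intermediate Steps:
$c{\left(Y \right)} = - Y$ ($c{\left(Y \right)} = 0 - Y = - Y$)
$r{\left(R \right)} = -2 + \frac{43}{8 R}$ ($r{\left(R \right)} = -2 + \frac{43 \frac{1}{R}}{8} = -2 + \frac{43}{8 R}$)
$\frac{r{\left(-59 \right)}}{c{\left(104 \right)}} = \frac{-2 + \frac{43}{8 \left(-59\right)}}{\left(-1\right) 104} = \frac{-2 + \frac{43}{8} \left(- \frac{1}{59}\right)}{-104} = \left(-2 - \frac{43}{472}\right) \left(- \frac{1}{104}\right) = \left(- \frac{987}{472}\right) \left(- \frac{1}{104}\right) = \frac{987}{49088}$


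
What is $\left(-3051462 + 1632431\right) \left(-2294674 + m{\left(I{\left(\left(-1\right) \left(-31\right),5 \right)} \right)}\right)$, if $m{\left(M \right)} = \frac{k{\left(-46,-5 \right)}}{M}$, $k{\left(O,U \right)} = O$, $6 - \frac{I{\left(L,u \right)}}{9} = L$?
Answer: $\frac{732647981425724}{225} \approx 3.2562 \cdot 10^{12}$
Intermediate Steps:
$I{\left(L,u \right)} = 54 - 9 L$
$m{\left(M \right)} = - \frac{46}{M}$
$\left(-3051462 + 1632431\right) \left(-2294674 + m{\left(I{\left(\left(-1\right) \left(-31\right),5 \right)} \right)}\right) = \left(-3051462 + 1632431\right) \left(-2294674 - \frac{46}{54 - 9 \left(\left(-1\right) \left(-31\right)\right)}\right) = - 1419031 \left(-2294674 - \frac{46}{54 - 279}\right) = - 1419031 \left(-2294674 - \frac{46}{-225}\right) = - 1419031 \left(-2294674 - - \frac{46}{225}\right) = - 1419031 \left(-2294674 + \frac{46}{225}\right) = \left(-1419031\right) \left(- \frac{516301604}{225}\right) = \frac{732647981425724}{225}$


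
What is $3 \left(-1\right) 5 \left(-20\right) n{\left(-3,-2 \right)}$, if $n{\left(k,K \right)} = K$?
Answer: $-600$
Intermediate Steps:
$3 \left(-1\right) 5 \left(-20\right) n{\left(-3,-2 \right)} = 3 \left(-1\right) 5 \left(-20\right) \left(-2\right) = \left(-3\right) 5 \left(-20\right) \left(-2\right) = \left(-15\right) \left(-20\right) \left(-2\right) = 300 \left(-2\right) = -600$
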